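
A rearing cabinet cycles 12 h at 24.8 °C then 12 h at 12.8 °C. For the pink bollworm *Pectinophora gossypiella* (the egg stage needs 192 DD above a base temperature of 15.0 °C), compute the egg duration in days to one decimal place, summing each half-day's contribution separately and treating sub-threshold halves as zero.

39.2 days

Day half: max(0, 24.8 − 15.0) × 0.5 = 9.8 × 0.5 = 4.90 DD.
Night half: max(0, 12.8 − 15.0) × 0.5 = 0.0 × 0.5 = 0.00 DD.
Per 24 h: 4.90 DD/day.
Duration = 192 / 4.90 = 39.184 ≈ 39.2 days.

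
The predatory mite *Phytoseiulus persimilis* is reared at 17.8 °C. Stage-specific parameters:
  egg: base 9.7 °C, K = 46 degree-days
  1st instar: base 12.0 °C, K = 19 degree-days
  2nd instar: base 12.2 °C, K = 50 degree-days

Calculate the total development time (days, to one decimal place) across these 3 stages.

egg: 46 / (17.8 − 9.7) = 46 / 8.1 = 5.679 d.
1st instar: 19 / (17.8 − 12.0) = 19 / 5.8 = 3.276 d.
2nd instar: 50 / (17.8 − 12.2) = 50 / 5.6 = 8.929 d.
Sum = 17.883 ≈ 17.9 days.

17.9 days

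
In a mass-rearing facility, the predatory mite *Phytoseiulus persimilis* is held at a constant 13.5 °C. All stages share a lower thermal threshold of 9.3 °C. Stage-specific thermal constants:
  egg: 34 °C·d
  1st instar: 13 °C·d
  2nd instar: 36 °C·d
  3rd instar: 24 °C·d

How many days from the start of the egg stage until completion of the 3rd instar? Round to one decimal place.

25.5 days

Daily accumulation at 13.5 °C = 13.5 − 9.3 = 4.2 DD/day.
Total K = 34 + 13 + 36 + 24 = 107 DD.
Total duration = 107 / 4.2 = 25.476 ≈ 25.5 days.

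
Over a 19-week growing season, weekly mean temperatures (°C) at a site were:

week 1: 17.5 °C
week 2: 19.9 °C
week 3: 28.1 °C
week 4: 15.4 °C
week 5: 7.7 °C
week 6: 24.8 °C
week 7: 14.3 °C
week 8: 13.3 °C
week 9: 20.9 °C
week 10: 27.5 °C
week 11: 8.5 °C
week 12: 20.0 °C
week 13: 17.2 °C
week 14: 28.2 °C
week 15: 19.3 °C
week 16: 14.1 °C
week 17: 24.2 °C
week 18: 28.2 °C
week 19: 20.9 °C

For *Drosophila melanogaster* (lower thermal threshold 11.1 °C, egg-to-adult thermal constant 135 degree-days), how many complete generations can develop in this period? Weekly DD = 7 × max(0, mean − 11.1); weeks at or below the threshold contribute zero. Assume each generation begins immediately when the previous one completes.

Weekly DD (7 × max(0, T̄ − 11.1)): 44.8, 61.6, 119.0, 30.1, 0.0, 95.9, 22.4, 15.4, 68.6, 114.8, 0.0, 62.3, 42.7, 119.7, 57.4, 21.0, 91.7, 119.7, 68.6.
Season total = 1155.7 DD.
Complete generations = ⌊1155.7 / 135⌋ = 8.

8 generations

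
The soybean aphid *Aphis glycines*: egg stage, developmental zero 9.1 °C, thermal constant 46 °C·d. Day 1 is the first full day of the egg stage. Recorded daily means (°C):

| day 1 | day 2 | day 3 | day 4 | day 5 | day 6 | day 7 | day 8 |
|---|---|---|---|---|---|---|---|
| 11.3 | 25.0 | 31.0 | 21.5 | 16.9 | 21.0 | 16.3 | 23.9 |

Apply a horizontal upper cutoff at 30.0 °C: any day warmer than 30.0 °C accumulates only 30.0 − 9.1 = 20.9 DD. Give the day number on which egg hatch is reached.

Daily DD above 9.1 °C (capped at 20.9): 2.2, 15.9, 20.9, 12.4, 7.8, 11.9, 7.2, 14.8.
Cumulative: 2.2, 18.1, 39.0, 51.4, 59.2, 71.1, 78.3, 93.1.
The total first reaches 46 DD on day 4.

day 4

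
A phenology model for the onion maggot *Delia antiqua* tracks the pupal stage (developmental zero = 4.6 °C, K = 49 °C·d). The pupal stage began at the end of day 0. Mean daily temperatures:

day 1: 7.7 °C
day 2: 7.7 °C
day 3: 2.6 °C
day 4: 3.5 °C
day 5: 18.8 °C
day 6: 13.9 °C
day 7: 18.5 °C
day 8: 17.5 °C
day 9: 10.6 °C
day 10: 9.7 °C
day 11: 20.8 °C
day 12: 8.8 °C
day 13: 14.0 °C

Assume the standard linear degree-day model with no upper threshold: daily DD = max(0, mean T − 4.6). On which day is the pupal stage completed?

day 8

Daily DD above 4.6 °C: 3.1, 3.1, 0.0, 0.0, 14.2, 9.3, 13.9, 12.9, 6.0, 5.1, 16.2, 4.2, 9.4.
Cumulative: 3.1, 6.2, 6.2, 6.2, 20.4, 29.7, 43.6, 56.5, 62.5, 67.6, 83.8, 88.0, 97.4.
The total first reaches 49 DD on day 8.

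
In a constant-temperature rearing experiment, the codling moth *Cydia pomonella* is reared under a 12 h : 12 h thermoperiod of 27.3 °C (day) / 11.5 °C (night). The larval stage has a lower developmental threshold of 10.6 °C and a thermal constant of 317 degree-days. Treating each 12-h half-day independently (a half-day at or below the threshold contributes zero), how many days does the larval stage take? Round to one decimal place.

36.0 days

Day half: max(0, 27.3 − 10.6) × 0.5 = 16.7 × 0.5 = 8.35 DD.
Night half: max(0, 11.5 − 10.6) × 0.5 = 0.9 × 0.5 = 0.45 DD.
Per 24 h: 8.80 DD/day.
Duration = 317 / 8.80 = 36.023 ≈ 36.0 days.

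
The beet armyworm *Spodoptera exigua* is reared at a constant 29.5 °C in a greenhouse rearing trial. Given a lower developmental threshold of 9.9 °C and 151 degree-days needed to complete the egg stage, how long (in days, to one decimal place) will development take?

Daily accumulation = 29.5 − 9.9 = 19.6 DD/day.
Duration = 151 / 19.6 = 7.704 ≈ 7.7 days.

7.7 days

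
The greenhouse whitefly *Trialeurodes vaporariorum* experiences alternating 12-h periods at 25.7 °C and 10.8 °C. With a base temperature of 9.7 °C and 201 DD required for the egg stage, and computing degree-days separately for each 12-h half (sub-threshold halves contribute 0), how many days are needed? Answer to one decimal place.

Day half: max(0, 25.7 − 9.7) × 0.5 = 16.0 × 0.5 = 8.00 DD.
Night half: max(0, 10.8 − 9.7) × 0.5 = 1.1 × 0.5 = 0.55 DD.
Per 24 h: 8.55 DD/day.
Duration = 201 / 8.55 = 23.509 ≈ 23.5 days.

23.5 days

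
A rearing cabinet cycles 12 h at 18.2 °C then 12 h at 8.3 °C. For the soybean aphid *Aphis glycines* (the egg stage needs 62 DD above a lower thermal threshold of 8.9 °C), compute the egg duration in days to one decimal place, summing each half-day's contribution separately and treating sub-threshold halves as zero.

Day half: max(0, 18.2 − 8.9) × 0.5 = 9.3 × 0.5 = 4.65 DD.
Night half: max(0, 8.3 − 8.9) × 0.5 = 0.0 × 0.5 = 0.00 DD.
Per 24 h: 4.65 DD/day.
Duration = 62 / 4.65 = 13.333 ≈ 13.3 days.

13.3 days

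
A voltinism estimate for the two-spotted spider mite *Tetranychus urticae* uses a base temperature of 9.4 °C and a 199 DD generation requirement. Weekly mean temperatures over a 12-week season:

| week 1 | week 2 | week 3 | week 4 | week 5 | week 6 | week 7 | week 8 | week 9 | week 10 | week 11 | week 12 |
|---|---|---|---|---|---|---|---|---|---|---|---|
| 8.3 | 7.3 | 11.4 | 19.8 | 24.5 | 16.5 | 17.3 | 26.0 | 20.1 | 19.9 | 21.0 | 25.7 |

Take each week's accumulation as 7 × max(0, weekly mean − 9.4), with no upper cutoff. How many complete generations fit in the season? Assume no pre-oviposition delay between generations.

Weekly DD (7 × max(0, T̄ − 9.4)): 0.0, 0.0, 14.0, 72.8, 105.7, 49.7, 55.3, 116.2, 74.9, 73.5, 81.2, 114.1.
Season total = 757.4 DD.
Complete generations = ⌊757.4 / 199⌋ = 3.

3 generations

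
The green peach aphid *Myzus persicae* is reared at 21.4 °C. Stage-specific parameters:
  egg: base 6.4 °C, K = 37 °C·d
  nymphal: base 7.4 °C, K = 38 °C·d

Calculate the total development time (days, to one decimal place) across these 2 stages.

5.2 days

egg: 37 / (21.4 − 6.4) = 37 / 15.0 = 2.467 d.
nymphal: 38 / (21.4 − 7.4) = 38 / 14.0 = 2.714 d.
Sum = 5.181 ≈ 5.2 days.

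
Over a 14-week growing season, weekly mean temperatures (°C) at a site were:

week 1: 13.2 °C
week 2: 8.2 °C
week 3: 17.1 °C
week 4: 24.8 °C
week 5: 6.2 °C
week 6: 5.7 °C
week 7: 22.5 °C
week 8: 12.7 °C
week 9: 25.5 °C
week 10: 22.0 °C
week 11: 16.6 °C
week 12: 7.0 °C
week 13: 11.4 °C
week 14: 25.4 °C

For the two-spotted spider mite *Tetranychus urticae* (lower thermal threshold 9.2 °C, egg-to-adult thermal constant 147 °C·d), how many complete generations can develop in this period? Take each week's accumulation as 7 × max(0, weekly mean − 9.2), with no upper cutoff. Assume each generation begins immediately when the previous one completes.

4 generations

Weekly DD (7 × max(0, T̄ − 9.2)): 28.0, 0.0, 55.3, 109.2, 0.0, 0.0, 93.1, 24.5, 114.1, 89.6, 51.8, 0.0, 15.4, 113.4.
Season total = 694.4 DD.
Complete generations = ⌊694.4 / 147⌋ = 4.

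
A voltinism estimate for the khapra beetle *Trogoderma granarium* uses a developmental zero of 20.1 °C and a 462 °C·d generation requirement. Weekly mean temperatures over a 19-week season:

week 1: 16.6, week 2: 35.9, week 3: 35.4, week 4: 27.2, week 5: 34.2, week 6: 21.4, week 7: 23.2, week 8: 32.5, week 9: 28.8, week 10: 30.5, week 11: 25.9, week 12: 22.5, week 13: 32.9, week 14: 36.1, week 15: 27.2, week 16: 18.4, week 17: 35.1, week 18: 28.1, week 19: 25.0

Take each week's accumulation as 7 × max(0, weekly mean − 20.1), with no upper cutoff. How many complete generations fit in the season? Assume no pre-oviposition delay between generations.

Weekly DD (7 × max(0, T̄ − 20.1)): 0.0, 110.6, 107.1, 49.7, 98.7, 9.1, 21.7, 86.8, 60.9, 72.8, 40.6, 16.8, 89.6, 112.0, 49.7, 0.0, 105.0, 56.0, 34.3.
Season total = 1121.4 DD.
Complete generations = ⌊1121.4 / 462⌋ = 2.

2 generations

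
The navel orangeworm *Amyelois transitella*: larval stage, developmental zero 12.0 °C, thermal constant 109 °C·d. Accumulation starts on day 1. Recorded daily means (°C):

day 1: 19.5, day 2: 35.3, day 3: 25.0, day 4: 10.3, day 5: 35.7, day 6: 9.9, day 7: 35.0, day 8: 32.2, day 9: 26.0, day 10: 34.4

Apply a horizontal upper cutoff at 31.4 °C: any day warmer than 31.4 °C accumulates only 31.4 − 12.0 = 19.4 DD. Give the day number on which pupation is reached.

Daily DD above 12.0 °C (capped at 19.4): 7.5, 19.4, 13.0, 0.0, 19.4, 0.0, 19.4, 19.4, 14.0, 19.4.
Cumulative: 7.5, 26.9, 39.9, 39.9, 59.3, 59.3, 78.7, 98.1, 112.1, 131.5.
The total first reaches 109 DD on day 9.

day 9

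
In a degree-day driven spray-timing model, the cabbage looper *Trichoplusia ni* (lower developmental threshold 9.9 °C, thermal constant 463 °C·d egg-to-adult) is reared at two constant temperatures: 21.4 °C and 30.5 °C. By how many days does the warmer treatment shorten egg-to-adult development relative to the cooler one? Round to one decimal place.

At 21.4 °C: 463 / (21.4 − 9.9) = 463 / 11.5 = 40.261 d.
At 30.5 °C: 463 / (30.5 − 9.9) = 463 / 20.6 = 22.476 d.
Difference = |40.261 − 22.476| = 17.785 ≈ 17.8 days.

17.8 days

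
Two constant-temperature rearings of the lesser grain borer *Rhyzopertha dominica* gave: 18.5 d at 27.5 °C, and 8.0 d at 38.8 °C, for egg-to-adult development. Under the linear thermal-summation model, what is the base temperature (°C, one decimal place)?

Linear rate model ⇒ the product D·(T − T_b) is constant across temperatures.
18.5·(27.5 − T_b) = 8.0·(38.8 − T_b)
T_b = (18.5·27.5 − 8.0·38.8) / (18.5 − 8.0) = 198.35 / 10.5 = 18.890 °C ≈ 18.9 °C.

18.9 °C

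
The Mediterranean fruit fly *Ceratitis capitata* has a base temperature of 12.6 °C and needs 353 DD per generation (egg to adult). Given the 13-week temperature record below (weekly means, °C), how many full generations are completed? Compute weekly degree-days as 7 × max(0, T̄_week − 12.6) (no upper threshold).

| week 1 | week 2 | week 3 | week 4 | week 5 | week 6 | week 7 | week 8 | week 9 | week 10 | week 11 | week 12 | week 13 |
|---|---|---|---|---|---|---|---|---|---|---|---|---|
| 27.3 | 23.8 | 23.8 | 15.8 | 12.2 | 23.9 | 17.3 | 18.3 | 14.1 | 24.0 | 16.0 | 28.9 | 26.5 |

2 generations

Weekly DD (7 × max(0, T̄ − 12.6)): 102.9, 78.4, 78.4, 22.4, 0.0, 79.1, 32.9, 39.9, 10.5, 79.8, 23.8, 114.1, 97.3.
Season total = 759.5 DD.
Complete generations = ⌊759.5 / 353⌋ = 2.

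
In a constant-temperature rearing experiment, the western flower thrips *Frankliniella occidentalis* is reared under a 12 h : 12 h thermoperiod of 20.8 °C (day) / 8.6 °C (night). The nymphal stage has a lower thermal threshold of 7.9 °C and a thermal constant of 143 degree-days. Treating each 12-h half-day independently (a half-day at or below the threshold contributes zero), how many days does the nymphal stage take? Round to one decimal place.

Day half: max(0, 20.8 − 7.9) × 0.5 = 12.9 × 0.5 = 6.45 DD.
Night half: max(0, 8.6 − 7.9) × 0.5 = 0.7 × 0.5 = 0.35 DD.
Per 24 h: 6.80 DD/day.
Duration = 143 / 6.80 = 21.029 ≈ 21.0 days.

21.0 days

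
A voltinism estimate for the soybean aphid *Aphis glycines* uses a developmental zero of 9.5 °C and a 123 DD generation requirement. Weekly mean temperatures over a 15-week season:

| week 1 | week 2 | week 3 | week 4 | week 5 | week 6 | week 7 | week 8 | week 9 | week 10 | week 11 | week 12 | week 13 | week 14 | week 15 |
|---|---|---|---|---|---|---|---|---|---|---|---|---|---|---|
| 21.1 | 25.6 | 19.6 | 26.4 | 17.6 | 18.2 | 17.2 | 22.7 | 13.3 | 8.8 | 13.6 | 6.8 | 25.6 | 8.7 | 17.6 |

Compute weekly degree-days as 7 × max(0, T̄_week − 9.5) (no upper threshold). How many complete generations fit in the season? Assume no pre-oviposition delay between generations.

Weekly DD (7 × max(0, T̄ − 9.5)): 81.2, 112.7, 70.7, 118.3, 56.7, 60.9, 53.9, 92.4, 26.6, 0.0, 28.7, 0.0, 112.7, 0.0, 56.7.
Season total = 871.5 DD.
Complete generations = ⌊871.5 / 123⌋ = 7.

7 generations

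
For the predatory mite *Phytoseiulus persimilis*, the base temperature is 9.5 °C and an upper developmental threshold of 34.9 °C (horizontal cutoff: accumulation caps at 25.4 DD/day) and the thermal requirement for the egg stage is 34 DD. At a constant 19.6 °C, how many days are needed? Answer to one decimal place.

3.4 days

Daily accumulation = 19.6 − 9.5 = 10.1 DD/day.
Duration = 34 / 10.1 = 3.366 ≈ 3.4 days.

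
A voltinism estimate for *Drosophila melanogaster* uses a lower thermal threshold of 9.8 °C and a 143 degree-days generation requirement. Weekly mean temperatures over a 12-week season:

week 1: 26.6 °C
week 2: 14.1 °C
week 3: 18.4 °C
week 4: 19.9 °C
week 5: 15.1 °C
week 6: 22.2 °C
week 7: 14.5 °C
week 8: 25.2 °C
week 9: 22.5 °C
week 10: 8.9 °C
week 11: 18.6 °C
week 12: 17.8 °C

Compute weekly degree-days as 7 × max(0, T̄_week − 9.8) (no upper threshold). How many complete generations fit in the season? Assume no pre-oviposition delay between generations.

5 generations

Weekly DD (7 × max(0, T̄ − 9.8)): 117.6, 30.1, 60.2, 70.7, 37.1, 86.8, 32.9, 107.8, 88.9, 0.0, 61.6, 56.0.
Season total = 749.7 DD.
Complete generations = ⌊749.7 / 143⌋ = 5.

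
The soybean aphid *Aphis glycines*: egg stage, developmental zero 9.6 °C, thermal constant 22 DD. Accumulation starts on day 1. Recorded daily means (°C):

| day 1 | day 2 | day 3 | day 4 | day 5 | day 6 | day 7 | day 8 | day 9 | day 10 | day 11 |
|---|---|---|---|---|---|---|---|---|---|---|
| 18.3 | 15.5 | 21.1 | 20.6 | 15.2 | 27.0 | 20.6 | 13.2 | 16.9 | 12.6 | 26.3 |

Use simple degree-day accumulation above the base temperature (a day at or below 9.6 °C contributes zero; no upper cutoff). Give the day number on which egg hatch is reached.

day 3

Daily DD above 9.6 °C: 8.7, 5.9, 11.5, 11.0, 5.6, 17.4, 11.0, 3.6, 7.3, 3.0, 16.7.
Cumulative: 8.7, 14.6, 26.1, 37.1, 42.7, 60.1, 71.1, 74.7, 82.0, 85.0, 101.7.
The total first reaches 22 DD on day 3.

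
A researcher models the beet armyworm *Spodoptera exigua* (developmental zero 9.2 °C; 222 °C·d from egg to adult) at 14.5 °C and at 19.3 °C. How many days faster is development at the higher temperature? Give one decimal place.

At 14.5 °C: 222 / (14.5 − 9.2) = 222 / 5.3 = 41.887 d.
At 19.3 °C: 222 / (19.3 − 9.2) = 222 / 10.1 = 21.980 d.
Difference = |41.887 − 21.980| = 19.907 ≈ 19.9 days.

19.9 days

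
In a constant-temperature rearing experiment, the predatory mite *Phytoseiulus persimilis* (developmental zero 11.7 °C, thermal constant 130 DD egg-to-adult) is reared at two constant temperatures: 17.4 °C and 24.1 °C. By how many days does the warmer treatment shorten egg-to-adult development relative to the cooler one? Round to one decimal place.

12.3 days

At 17.4 °C: 130 / (17.4 − 11.7) = 130 / 5.7 = 22.807 d.
At 24.1 °C: 130 / (24.1 − 11.7) = 130 / 12.4 = 10.484 d.
Difference = |22.807 − 10.484| = 12.323 ≈ 12.3 days.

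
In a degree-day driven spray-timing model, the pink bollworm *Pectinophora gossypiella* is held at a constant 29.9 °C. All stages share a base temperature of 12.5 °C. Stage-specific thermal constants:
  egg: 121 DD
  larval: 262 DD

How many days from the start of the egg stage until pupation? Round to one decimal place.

Daily accumulation at 29.9 °C = 29.9 − 12.5 = 17.4 DD/day.
Total K = 121 + 262 = 383 DD.
Total duration = 383 / 17.4 = 22.011 ≈ 22.0 days.

22.0 days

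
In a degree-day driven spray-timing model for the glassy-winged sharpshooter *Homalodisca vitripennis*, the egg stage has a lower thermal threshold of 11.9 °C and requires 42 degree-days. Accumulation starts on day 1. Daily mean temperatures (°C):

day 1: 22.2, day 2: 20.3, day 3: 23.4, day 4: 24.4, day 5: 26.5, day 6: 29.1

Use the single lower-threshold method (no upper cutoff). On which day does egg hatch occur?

Daily DD above 11.9 °C: 10.3, 8.4, 11.5, 12.5, 14.6, 17.2.
Cumulative: 10.3, 18.7, 30.2, 42.7, 57.3, 74.5.
The total first reaches 42 DD on day 4.

day 4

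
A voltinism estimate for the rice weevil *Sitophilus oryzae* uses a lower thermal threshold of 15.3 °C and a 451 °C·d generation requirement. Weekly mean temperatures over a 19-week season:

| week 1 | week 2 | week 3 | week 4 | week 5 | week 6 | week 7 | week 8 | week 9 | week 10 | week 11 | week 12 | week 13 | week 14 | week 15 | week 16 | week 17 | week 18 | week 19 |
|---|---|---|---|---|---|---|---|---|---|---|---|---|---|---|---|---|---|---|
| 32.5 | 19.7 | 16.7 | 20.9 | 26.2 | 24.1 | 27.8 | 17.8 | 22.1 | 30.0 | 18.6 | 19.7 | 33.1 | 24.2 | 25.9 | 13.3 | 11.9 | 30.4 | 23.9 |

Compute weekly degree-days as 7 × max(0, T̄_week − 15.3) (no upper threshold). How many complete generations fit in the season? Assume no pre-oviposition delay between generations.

Weekly DD (7 × max(0, T̄ − 15.3)): 120.4, 30.8, 9.8, 39.2, 76.3, 61.6, 87.5, 17.5, 47.6, 102.9, 23.1, 30.8, 124.6, 62.3, 74.2, 0.0, 0.0, 105.7, 60.2.
Season total = 1074.5 DD.
Complete generations = ⌊1074.5 / 451⌋ = 2.

2 generations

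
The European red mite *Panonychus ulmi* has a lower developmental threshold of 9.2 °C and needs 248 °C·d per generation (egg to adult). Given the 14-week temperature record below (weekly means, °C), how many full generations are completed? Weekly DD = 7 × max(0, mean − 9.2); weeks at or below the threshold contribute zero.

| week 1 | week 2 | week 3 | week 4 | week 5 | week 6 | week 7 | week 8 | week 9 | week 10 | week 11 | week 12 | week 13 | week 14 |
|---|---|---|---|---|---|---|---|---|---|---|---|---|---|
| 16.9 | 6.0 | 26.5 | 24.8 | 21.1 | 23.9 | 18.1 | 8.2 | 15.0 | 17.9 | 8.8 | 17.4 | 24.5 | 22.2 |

3 generations

Weekly DD (7 × max(0, T̄ − 9.2)): 53.9, 0.0, 121.1, 109.2, 83.3, 102.9, 62.3, 0.0, 40.6, 60.9, 0.0, 57.4, 107.1, 91.0.
Season total = 889.7 DD.
Complete generations = ⌊889.7 / 248⌋ = 3.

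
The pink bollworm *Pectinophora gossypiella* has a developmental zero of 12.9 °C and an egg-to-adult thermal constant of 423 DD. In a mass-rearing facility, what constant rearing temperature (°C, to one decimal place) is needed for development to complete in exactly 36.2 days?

24.6 °C

Required daily accumulation = 423 / 36.2 = 11.685 DD/day.
T = T_base + 11.685 = 12.9 + 11.685 = 24.585 ≈ 24.6 °C.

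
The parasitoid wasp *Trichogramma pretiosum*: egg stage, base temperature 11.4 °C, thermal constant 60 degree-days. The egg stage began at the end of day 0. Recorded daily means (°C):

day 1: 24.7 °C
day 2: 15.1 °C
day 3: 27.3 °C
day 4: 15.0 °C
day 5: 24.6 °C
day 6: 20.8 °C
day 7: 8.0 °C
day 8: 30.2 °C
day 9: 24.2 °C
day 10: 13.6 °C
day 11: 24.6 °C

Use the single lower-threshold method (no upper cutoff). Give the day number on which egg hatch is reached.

Daily DD above 11.4 °C: 13.3, 3.7, 15.9, 3.6, 13.2, 9.4, 0.0, 18.8, 12.8, 2.2, 13.2.
Cumulative: 13.3, 17.0, 32.9, 36.5, 49.7, 59.1, 59.1, 77.9, 90.7, 92.9, 106.1.
The total first reaches 60 DD on day 8.

day 8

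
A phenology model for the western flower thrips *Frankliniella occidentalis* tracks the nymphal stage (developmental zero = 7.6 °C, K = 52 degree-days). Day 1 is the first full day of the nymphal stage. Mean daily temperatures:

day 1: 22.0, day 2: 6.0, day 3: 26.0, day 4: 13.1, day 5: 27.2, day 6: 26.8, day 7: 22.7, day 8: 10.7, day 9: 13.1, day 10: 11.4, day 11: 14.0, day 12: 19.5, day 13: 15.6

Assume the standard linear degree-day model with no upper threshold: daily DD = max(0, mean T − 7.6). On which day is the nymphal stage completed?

day 5

Daily DD above 7.6 °C: 14.4, 0.0, 18.4, 5.5, 19.6, 19.2, 15.1, 3.1, 5.5, 3.8, 6.4, 11.9, 8.0.
Cumulative: 14.4, 14.4, 32.8, 38.3, 57.9, 77.1, 92.2, 95.3, 100.8, 104.6, 111.0, 122.9, 130.9.
The total first reaches 52 DD on day 5.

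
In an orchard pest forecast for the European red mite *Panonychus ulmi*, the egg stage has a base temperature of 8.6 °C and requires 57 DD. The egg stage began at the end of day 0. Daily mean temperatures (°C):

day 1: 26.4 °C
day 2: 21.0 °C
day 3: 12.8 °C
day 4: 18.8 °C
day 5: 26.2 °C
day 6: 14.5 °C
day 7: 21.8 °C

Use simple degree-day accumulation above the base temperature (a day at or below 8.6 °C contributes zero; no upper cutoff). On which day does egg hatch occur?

day 5

Daily DD above 8.6 °C: 17.8, 12.4, 4.2, 10.2, 17.6, 5.9, 13.2.
Cumulative: 17.8, 30.2, 34.4, 44.6, 62.2, 68.1, 81.3.
The total first reaches 57 DD on day 5.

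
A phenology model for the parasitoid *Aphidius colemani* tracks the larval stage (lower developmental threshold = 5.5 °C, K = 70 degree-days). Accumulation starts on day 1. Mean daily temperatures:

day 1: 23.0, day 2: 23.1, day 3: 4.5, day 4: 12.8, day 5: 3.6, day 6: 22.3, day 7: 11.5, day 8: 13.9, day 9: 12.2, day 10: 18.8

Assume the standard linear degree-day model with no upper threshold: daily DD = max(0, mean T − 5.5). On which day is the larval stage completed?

Daily DD above 5.5 °C: 17.5, 17.6, 0.0, 7.3, 0.0, 16.8, 6.0, 8.4, 6.7, 13.3.
Cumulative: 17.5, 35.1, 35.1, 42.4, 42.4, 59.2, 65.2, 73.6, 80.3, 93.6.
The total first reaches 70 DD on day 8.

day 8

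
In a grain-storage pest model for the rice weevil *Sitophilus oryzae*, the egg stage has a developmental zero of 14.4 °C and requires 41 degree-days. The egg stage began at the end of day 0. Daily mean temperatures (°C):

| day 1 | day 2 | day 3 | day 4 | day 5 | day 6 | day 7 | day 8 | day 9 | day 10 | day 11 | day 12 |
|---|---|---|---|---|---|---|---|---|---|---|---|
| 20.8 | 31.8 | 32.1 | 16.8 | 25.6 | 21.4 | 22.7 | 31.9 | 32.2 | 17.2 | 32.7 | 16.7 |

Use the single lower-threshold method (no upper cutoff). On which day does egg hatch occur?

Daily DD above 14.4 °C: 6.4, 17.4, 17.7, 2.4, 11.2, 7.0, 8.3, 17.5, 17.8, 2.8, 18.3, 2.3.
Cumulative: 6.4, 23.8, 41.5, 43.9, 55.1, 62.1, 70.4, 87.9, 105.7, 108.5, 126.8, 129.1.
The total first reaches 41 DD on day 3.

day 3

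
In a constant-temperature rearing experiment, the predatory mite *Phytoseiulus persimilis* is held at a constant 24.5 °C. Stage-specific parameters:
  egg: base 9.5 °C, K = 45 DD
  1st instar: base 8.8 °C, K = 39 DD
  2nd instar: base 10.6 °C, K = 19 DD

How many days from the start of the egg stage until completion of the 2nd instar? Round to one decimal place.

egg: 45 / (24.5 − 9.5) = 45 / 15.0 = 3.000 d.
1st instar: 39 / (24.5 − 8.8) = 39 / 15.7 = 2.484 d.
2nd instar: 19 / (24.5 − 10.6) = 19 / 13.9 = 1.367 d.
Sum = 6.851 ≈ 6.9 days.

6.9 days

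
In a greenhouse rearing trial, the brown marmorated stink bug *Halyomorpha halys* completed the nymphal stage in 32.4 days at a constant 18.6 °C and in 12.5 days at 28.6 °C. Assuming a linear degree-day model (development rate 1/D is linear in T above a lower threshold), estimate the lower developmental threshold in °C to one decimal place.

Equal thermal constants: D₁(T₁ − T_b) = D₂(T₂ − T_b).
32.4·(18.6 − T_b) = 12.5·(28.6 − T_b)
T_b = (32.4·18.6 − 12.5·28.6) / (32.4 − 12.5) = 245.14 / 19.9 = 12.319 °C ≈ 12.3 °C.

12.3 °C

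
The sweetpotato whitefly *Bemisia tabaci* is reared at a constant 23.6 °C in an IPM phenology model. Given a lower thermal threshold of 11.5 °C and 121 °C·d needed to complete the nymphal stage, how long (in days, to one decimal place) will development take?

10.0 days

Daily accumulation = 23.6 − 11.5 = 12.1 DD/day.
Duration = 121 / 12.1 = 10.000 ≈ 10.0 days.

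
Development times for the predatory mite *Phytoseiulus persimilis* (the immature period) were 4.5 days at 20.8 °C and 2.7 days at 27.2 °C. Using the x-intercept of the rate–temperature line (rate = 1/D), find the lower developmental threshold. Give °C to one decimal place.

11.2 °C

Equal thermal constants: D₁(T₁ − T_b) = D₂(T₂ − T_b).
4.5·(20.8 − T_b) = 2.7·(27.2 − T_b)
T_b = (4.5·20.8 − 2.7·27.2) / (4.5 − 2.7) = 20.16 / 1.8 = 11.200 °C ≈ 11.2 °C.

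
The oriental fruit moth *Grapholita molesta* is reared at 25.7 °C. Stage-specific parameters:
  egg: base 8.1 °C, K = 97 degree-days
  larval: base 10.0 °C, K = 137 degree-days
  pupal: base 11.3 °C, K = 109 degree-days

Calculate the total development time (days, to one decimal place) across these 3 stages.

egg: 97 / (25.7 − 8.1) = 97 / 17.6 = 5.511 d.
larval: 137 / (25.7 − 10.0) = 137 / 15.7 = 8.726 d.
pupal: 109 / (25.7 − 11.3) = 109 / 14.4 = 7.569 d.
Sum = 21.807 ≈ 21.8 days.

21.8 days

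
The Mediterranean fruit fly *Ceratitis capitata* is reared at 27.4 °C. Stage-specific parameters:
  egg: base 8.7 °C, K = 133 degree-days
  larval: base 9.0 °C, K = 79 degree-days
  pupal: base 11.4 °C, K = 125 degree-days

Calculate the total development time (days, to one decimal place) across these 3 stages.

egg: 133 / (27.4 − 8.7) = 133 / 18.7 = 7.112 d.
larval: 79 / (27.4 − 9.0) = 79 / 18.4 = 4.293 d.
pupal: 125 / (27.4 − 11.4) = 125 / 16.0 = 7.813 d.
Sum = 19.218 ≈ 19.2 days.

19.2 days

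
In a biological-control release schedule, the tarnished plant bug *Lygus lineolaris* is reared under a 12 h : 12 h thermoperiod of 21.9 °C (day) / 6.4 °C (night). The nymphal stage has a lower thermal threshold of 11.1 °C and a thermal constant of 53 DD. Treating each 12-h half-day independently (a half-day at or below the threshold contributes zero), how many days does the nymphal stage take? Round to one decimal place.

Day half: max(0, 21.9 − 11.1) × 0.5 = 10.8 × 0.5 = 5.40 DD.
Night half: max(0, 6.4 − 11.1) × 0.5 = 0.0 × 0.5 = 0.00 DD.
Per 24 h: 5.40 DD/day.
Duration = 53 / 5.40 = 9.815 ≈ 9.8 days.

9.8 days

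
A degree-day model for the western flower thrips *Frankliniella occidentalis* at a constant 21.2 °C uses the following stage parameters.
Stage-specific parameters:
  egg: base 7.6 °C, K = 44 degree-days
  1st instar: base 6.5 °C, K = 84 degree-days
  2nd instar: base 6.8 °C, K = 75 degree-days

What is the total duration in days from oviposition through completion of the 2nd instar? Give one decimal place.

14.2 days

egg: 44 / (21.2 − 7.6) = 44 / 13.6 = 3.235 d.
1st instar: 84 / (21.2 − 6.5) = 84 / 14.7 = 5.714 d.
2nd instar: 75 / (21.2 − 6.8) = 75 / 14.4 = 5.208 d.
Sum = 14.158 ≈ 14.2 days.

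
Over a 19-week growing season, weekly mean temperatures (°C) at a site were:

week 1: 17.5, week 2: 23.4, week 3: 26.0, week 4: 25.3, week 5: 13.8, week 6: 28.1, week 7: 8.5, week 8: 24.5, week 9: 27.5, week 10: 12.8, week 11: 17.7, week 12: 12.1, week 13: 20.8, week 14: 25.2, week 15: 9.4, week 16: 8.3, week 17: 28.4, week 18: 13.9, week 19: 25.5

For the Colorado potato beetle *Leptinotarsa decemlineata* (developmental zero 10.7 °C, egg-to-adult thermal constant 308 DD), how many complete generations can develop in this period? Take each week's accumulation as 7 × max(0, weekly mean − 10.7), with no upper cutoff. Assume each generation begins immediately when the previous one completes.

3 generations

Weekly DD (7 × max(0, T̄ − 10.7)): 47.6, 88.9, 107.1, 102.2, 21.7, 121.8, 0.0, 96.6, 117.6, 14.7, 49.0, 9.8, 70.7, 101.5, 0.0, 0.0, 123.9, 22.4, 103.6.
Season total = 1199.1 DD.
Complete generations = ⌊1199.1 / 308⌋ = 3.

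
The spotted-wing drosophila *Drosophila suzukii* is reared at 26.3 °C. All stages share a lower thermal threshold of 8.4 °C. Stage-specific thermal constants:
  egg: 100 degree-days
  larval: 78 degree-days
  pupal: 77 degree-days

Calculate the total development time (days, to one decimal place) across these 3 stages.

Daily accumulation at 26.3 °C = 26.3 − 8.4 = 17.9 DD/day.
Total K = 100 + 78 + 77 = 255 DD.
Total duration = 255 / 17.9 = 14.246 ≈ 14.2 days.

14.2 days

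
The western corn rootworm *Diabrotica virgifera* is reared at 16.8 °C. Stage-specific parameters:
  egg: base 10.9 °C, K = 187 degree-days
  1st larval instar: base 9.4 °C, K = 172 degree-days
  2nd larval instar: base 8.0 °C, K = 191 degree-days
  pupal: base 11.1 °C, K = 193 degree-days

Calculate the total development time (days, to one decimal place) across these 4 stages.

egg: 187 / (16.8 − 10.9) = 187 / 5.9 = 31.695 d.
1st larval instar: 172 / (16.8 − 9.4) = 172 / 7.4 = 23.243 d.
2nd larval instar: 191 / (16.8 − 8.0) = 191 / 8.8 = 21.705 d.
pupal: 193 / (16.8 − 11.1) = 193 / 5.7 = 33.860 d.
Sum = 110.502 ≈ 110.5 days.

110.5 days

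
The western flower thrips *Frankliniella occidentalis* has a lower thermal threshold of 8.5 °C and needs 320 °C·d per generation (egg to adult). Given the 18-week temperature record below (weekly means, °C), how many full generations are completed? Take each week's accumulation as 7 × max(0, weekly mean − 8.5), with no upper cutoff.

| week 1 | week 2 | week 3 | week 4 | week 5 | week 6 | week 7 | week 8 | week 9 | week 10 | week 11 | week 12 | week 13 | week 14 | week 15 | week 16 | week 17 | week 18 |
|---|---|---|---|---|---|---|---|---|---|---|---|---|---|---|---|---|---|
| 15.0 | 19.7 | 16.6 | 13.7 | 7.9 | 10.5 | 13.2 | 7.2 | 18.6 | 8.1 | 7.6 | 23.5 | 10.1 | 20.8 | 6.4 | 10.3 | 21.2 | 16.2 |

Weekly DD (7 × max(0, T̄ − 8.5)): 45.5, 78.4, 56.7, 36.4, 0.0, 14.0, 32.9, 0.0, 70.7, 0.0, 0.0, 105.0, 11.2, 86.1, 0.0, 12.6, 88.9, 53.9.
Season total = 692.3 DD.
Complete generations = ⌊692.3 / 320⌋ = 2.

2 generations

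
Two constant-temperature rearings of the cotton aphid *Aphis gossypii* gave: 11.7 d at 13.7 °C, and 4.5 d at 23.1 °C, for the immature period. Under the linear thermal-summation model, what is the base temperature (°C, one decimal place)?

Linear rate model ⇒ the product D·(T − T_b) is constant across temperatures.
11.7·(13.7 − T_b) = 4.5·(23.1 − T_b)
T_b = (11.7·13.7 − 4.5·23.1) / (11.7 − 4.5) = 56.34 / 7.2 = 7.825 °C ≈ 7.8 °C.

7.8 °C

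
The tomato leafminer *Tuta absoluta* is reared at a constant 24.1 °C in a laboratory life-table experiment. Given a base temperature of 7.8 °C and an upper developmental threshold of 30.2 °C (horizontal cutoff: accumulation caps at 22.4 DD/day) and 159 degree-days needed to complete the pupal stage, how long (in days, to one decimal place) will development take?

Daily accumulation = 24.1 − 7.8 = 16.3 DD/day.
Duration = 159 / 16.3 = 9.755 ≈ 9.8 days.

9.8 days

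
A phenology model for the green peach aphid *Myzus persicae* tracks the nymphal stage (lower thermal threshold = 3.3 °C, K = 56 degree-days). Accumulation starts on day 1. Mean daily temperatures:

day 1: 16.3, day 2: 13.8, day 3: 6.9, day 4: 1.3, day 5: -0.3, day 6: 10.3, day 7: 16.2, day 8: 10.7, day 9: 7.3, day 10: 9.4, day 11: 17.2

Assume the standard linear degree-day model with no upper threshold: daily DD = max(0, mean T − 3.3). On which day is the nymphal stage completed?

Daily DD above 3.3 °C: 13.0, 10.5, 3.6, 0.0, 0.0, 7.0, 12.9, 7.4, 4.0, 6.1, 13.9.
Cumulative: 13.0, 23.5, 27.1, 27.1, 27.1, 34.1, 47.0, 54.4, 58.4, 64.5, 78.4.
The total first reaches 56 DD on day 9.

day 9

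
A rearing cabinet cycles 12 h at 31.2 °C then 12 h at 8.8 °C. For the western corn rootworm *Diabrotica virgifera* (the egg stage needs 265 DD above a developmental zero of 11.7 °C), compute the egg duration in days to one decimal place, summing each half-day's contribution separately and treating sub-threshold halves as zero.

Day half: max(0, 31.2 − 11.7) × 0.5 = 19.5 × 0.5 = 9.75 DD.
Night half: max(0, 8.8 − 11.7) × 0.5 = 0.0 × 0.5 = 0.00 DD.
Per 24 h: 9.75 DD/day.
Duration = 265 / 9.75 = 27.179 ≈ 27.2 days.

27.2 days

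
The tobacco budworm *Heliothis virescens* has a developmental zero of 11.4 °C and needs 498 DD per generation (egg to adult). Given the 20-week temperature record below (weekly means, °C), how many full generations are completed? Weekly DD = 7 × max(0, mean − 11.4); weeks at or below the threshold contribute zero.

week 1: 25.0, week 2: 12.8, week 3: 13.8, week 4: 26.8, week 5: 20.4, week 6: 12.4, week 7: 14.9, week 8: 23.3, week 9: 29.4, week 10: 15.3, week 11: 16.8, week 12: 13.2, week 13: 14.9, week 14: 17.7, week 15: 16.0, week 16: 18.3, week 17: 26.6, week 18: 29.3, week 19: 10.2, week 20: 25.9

2 generations

Weekly DD (7 × max(0, T̄ − 11.4)): 95.2, 9.8, 16.8, 107.8, 63.0, 7.0, 24.5, 83.3, 126.0, 27.3, 37.8, 12.6, 24.5, 44.1, 32.2, 48.3, 106.4, 125.3, 0.0, 101.5.
Season total = 1093.4 DD.
Complete generations = ⌊1093.4 / 498⌋ = 2.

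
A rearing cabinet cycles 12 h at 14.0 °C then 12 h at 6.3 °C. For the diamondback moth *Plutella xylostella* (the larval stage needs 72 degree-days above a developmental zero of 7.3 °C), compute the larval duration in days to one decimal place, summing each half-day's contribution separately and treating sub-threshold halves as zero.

21.5 days

Day half: max(0, 14.0 − 7.3) × 0.5 = 6.7 × 0.5 = 3.35 DD.
Night half: max(0, 6.3 − 7.3) × 0.5 = 0.0 × 0.5 = 0.00 DD.
Per 24 h: 3.35 DD/day.
Duration = 72 / 3.35 = 21.493 ≈ 21.5 days.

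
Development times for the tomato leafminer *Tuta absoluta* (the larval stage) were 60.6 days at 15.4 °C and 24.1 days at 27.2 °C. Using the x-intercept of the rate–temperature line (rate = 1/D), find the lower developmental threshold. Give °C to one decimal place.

7.6 °C

Under the model K = D·(T − T_b), so D₁·(T₁ − T_b) = D₂·(T₂ − T_b).
60.6·(15.4 − T_b) = 24.1·(27.2 − T_b)
T_b = (60.6·15.4 − 24.1·27.2) / (60.6 − 24.1) = 277.72 / 36.5 = 7.609 °C ≈ 7.6 °C.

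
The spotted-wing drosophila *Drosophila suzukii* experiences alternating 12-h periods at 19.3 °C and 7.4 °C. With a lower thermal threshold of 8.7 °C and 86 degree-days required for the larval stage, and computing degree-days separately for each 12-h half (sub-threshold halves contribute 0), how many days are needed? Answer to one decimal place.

16.2 days

Day half: max(0, 19.3 − 8.7) × 0.5 = 10.6 × 0.5 = 5.30 DD.
Night half: max(0, 7.4 − 8.7) × 0.5 = 0.0 × 0.5 = 0.00 DD.
Per 24 h: 5.30 DD/day.
Duration = 86 / 5.30 = 16.226 ≈ 16.2 days.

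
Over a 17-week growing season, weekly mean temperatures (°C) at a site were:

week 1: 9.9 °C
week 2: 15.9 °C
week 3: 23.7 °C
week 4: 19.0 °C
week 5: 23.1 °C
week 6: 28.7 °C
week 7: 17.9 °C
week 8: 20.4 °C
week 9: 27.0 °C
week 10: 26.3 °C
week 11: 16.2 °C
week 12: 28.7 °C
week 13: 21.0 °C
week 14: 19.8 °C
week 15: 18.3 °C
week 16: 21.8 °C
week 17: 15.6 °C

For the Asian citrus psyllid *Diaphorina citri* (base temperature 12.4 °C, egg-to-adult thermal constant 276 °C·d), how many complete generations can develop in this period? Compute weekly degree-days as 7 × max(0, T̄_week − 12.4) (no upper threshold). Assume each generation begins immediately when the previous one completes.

Weekly DD (7 × max(0, T̄ − 12.4)): 0.0, 24.5, 79.1, 46.2, 74.9, 114.1, 38.5, 56.0, 102.2, 97.3, 26.6, 114.1, 60.2, 51.8, 41.3, 65.8, 22.4.
Season total = 1015.0 DD.
Complete generations = ⌊1015.0 / 276⌋ = 3.

3 generations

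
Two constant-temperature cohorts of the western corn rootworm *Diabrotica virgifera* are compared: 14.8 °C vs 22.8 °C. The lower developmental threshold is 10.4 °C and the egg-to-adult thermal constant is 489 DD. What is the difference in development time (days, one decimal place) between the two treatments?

71.7 days

At 14.8 °C: 489 / (14.8 − 10.4) = 489 / 4.4 = 111.136 d.
At 22.8 °C: 489 / (22.8 − 10.4) = 489 / 12.4 = 39.435 d.
Difference = |111.136 − 39.435| = 71.701 ≈ 71.7 days.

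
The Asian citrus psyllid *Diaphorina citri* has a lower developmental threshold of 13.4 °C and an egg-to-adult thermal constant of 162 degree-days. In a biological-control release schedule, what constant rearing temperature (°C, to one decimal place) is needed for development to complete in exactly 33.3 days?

18.3 °C

Required daily accumulation = 162 / 33.3 = 4.865 DD/day.
T = T_base + 4.865 = 13.4 + 4.865 = 18.265 ≈ 18.3 °C.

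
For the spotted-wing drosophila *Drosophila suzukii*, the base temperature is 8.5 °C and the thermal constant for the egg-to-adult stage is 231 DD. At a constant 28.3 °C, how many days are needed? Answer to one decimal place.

Daily accumulation = 28.3 − 8.5 = 19.8 DD/day.
Duration = 231 / 19.8 = 11.667 ≈ 11.7 days.

11.7 days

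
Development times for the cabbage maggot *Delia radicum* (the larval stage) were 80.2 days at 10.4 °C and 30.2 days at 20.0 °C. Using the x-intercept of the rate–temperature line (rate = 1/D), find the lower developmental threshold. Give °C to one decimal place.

Under the model K = D·(T − T_b), so D₁·(T₁ − T_b) = D₂·(T₂ − T_b).
80.2·(10.4 − T_b) = 30.2·(20.0 − T_b)
T_b = (80.2·10.4 − 30.2·20.0) / (80.2 − 30.2) = 230.08 / 50.0 = 4.602 °C ≈ 4.6 °C.

4.6 °C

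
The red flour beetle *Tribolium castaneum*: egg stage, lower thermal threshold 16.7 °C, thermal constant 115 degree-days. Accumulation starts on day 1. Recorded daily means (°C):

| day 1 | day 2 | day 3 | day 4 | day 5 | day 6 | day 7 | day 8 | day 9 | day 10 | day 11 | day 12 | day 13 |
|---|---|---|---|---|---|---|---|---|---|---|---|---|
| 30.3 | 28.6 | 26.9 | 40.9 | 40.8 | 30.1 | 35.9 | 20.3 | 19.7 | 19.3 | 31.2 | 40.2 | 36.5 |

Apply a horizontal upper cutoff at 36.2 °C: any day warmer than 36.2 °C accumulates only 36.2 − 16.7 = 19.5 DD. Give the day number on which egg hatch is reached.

Daily DD above 16.7 °C (capped at 19.5): 13.6, 11.9, 10.2, 19.5, 19.5, 13.4, 19.2, 3.6, 3.0, 2.6, 14.5, 19.5, 19.5.
Cumulative: 13.6, 25.5, 35.7, 55.2, 74.7, 88.1, 107.3, 110.9, 113.9, 116.5, 131.0, 150.5, 170.0.
The total first reaches 115 DD on day 10.

day 10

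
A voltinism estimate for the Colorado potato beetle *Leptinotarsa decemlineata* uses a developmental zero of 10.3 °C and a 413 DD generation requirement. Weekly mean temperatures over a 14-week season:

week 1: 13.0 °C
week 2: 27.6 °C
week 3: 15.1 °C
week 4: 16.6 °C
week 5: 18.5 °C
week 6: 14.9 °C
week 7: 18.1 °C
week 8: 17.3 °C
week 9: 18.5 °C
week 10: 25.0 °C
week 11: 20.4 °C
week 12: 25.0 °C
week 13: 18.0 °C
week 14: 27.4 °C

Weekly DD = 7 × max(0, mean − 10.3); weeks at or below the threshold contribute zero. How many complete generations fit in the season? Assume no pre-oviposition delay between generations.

Weekly DD (7 × max(0, T̄ − 10.3)): 18.9, 121.1, 33.6, 44.1, 57.4, 32.2, 54.6, 49.0, 57.4, 102.9, 70.7, 102.9, 53.9, 119.7.
Season total = 918.4 DD.
Complete generations = ⌊918.4 / 413⌋ = 2.

2 generations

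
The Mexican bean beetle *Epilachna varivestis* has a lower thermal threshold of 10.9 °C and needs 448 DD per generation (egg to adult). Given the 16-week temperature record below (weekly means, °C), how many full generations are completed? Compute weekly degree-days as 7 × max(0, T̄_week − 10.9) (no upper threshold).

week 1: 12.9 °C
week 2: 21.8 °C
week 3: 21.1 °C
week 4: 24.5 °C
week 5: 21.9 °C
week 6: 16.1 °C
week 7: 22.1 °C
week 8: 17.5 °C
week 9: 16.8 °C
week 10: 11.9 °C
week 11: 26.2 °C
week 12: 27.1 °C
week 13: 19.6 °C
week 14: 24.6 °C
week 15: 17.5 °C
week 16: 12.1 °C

Weekly DD (7 × max(0, T̄ − 10.9)): 14.0, 76.3, 71.4, 95.2, 77.0, 36.4, 78.4, 46.2, 41.3, 7.0, 107.1, 113.4, 60.9, 95.9, 46.2, 8.4.
Season total = 975.1 DD.
Complete generations = ⌊975.1 / 448⌋ = 2.

2 generations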